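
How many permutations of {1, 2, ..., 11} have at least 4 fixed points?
Exactly j fixed points: C(11,j)·!(11-j); sum over j ≥ 4 (derangement numbers via !m = (m-1)·(!(m-1) + !(m-2)): !0..!7 = 1, 0, 1, 2, 9, 44, 265, 1854). Σ_{j=4}^{11} C(11,j)·!(11-j) = C(11,4)·!7 + C(11,5)·!6 + C(11,6)·!5 + C(11,7)·!4 + C(11,8)·!3 + C(11,9)·!2 + C(11,10)·!1 + C(11,11)·!0 = 330·1854 + 462·265 + 462·44 + 330·9 + 165·2 + 55·1 + 11·0 + 1·1 = 757934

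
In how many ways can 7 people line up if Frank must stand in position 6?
Fix one position: (7-1)! = 720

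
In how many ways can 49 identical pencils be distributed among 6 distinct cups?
C(49+6-1, 6-1) = C(54, 5) = 3162510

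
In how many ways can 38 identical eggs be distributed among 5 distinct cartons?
C(38+5-1, 5-1) = C(42, 4) = 111930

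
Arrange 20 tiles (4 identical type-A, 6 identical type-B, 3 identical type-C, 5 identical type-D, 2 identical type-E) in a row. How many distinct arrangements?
20! / (4! × 6! × 3! × 5! × 2!) = 97772875200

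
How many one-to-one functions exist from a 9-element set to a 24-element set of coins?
P(24,9) = 24!/(24-9)! = 474467051520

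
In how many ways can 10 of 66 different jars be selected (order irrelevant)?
C(66,10) = 66!/(10!×56!) = 210980549208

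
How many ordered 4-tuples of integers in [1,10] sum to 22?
Coefficient of x^22 in (x + x² + ... + x^10)^4. By inclusion-exclusion on dice exceeding 10: Σ_j (-1)^j C(4,j)·C(22-1-10j, 3) = C(4,0)·C(21,3) - C(4,1)·C(11,3) = 1·1330 - 4·165 = 670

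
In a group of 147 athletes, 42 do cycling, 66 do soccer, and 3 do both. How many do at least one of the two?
|A∪B| = |A| + |B| - |A∩B| = 42 + 66 - 3 = 105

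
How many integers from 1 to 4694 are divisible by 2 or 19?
⌊4694/2⌋ + ⌊4694/19⌋ - ⌊4694/38⌋ = 2347 + 247 - 123 = 2471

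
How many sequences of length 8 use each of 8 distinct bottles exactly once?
8! = 40320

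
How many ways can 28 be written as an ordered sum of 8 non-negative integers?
C(28+8-1, 8-1) = C(35, 7) = 6724520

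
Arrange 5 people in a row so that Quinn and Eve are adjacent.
Treat as block: (5-1)! × 2! = 24 × 2 = 48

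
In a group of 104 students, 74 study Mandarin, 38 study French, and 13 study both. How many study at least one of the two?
|A∪B| = |A| + |B| - |A∩B| = 74 + 38 - 13 = 99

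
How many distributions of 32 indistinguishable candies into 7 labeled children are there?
C(32+7-1, 7-1) = C(38, 6) = 2760681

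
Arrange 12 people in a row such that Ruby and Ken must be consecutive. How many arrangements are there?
Treat the 2 as one block: (12-2+1)! × 2! = 39916800 × 2 = 79833600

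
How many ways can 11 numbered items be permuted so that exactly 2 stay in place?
Choose the 2 fixed points C(11,2) = 55, derange the rest: !9 = Σ_{j=0}^{9} (-1)^j·9!/j! = 362880 - 362880 + 181440 - 60480 + 15120 - 3024 + 504 - 72 + 9 - 1 = 133496. Product = 55 × 133496 = 7342280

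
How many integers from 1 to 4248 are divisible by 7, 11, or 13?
⌊4248/7⌋+⌊4248/11⌋+⌊4248/13⌋ - ⌊4248/77⌋-⌊4248/91⌋-⌊4248/143⌋ + ⌊4248/1001⌋ = 606+386+326 - 55-46-29 + 4 = 1192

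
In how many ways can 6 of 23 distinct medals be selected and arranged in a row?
P(23,6) = 23!/(23-6)! = 72681840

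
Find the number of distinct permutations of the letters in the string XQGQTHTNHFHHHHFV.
16! / (2! × 2! × 1! × 1! × 1! × 1! × 2! × 6!) = 3632428800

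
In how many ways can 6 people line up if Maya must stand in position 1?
Fix one position: (6-1)! = 120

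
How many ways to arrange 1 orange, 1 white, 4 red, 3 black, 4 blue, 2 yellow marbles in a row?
15! / (1! × 1! × 4! × 3! × 4! × 2!) = 189189000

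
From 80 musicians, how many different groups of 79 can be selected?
C(80,79) = 80!/(79!×1!) = 80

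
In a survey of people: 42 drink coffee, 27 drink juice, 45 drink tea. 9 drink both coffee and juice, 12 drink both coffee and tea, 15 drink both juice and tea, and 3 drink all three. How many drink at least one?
|A∪B∪C| = 42+27+45-9-12-15+3 = 81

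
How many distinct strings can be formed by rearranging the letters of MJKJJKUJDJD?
11! / (1! × 2! × 2! × 1! × 5!) = 83160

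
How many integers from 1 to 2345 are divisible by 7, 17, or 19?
⌊2345/7⌋+⌊2345/17⌋+⌊2345/19⌋ - ⌊2345/119⌋-⌊2345/133⌋-⌊2345/323⌋ + ⌊2345/2261⌋ = 335+137+123 - 19-17-7 + 1 = 553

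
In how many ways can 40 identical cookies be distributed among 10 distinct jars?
C(40+10-1, 10-1) = C(49, 9) = 2054455634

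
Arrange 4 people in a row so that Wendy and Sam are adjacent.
Treat as block: (4-1)! × 2! = 6 × 2 = 12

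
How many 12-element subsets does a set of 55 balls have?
C(55,12) = 55!/(12!×43!) = 438729741450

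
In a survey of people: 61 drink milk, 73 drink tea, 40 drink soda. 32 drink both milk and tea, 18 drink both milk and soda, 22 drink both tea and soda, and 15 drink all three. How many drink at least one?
|A∪B∪C| = 61+73+40-32-18-22+15 = 117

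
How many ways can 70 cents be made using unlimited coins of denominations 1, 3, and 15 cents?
Coefficient of x^70 in 1/(1-x^1) · 1/(1-x^3) · 1/(1-x^15). Case on j = number of 15-cent coins (j = 0..4); remainder r = 70 - 15j is made from {1,3} in ⌊r/3⌋+1 ways. r = 70, 55, 40, 25, 10 → 24 + 19 + 14 + 9 + 4 = 70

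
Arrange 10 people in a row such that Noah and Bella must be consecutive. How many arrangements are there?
Treat the 2 as one block: (10-2+1)! × 2! = 362880 × 2 = 725760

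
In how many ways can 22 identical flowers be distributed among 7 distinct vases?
C(22+7-1, 7-1) = C(28, 6) = 376740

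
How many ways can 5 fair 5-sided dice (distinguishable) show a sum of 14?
Coefficient of x^14 in (x + x² + ... + x^5)^5. By inclusion-exclusion on dice exceeding 5: Σ_j (-1)^j C(5,j)·C(14-1-5j, 4) = C(5,0)·C(13,4) - C(5,1)·C(8,4) = 1·715 - 5·70 = 365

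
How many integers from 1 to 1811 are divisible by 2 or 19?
⌊1811/2⌋ + ⌊1811/19⌋ - ⌊1811/38⌋ = 905 + 95 - 47 = 953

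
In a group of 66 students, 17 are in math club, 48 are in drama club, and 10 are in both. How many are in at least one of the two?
|A∪B| = |A| + |B| - |A∩B| = 17 + 48 - 10 = 55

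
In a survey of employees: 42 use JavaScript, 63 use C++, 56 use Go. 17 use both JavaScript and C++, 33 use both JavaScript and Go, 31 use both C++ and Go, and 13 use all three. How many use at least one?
|A∪B∪C| = 42+63+56-17-33-31+13 = 93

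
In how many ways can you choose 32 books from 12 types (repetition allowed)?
C(32+12-1, 12-1) = C(43, 11) = 5752004349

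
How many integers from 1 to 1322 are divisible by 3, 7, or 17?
⌊1322/3⌋+⌊1322/7⌋+⌊1322/17⌋ - ⌊1322/21⌋-⌊1322/51⌋-⌊1322/119⌋ + ⌊1322/357⌋ = 440+188+77 - 62-25-11 + 3 = 610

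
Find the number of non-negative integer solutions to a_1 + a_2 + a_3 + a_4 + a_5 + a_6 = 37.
C(37+6-1, 6-1) = C(42, 5) = 850668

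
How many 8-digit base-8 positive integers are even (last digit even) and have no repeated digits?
Last∈{0,2,4,6}. Last=0: 5040. Last nonzero: 3×6×P(6,6) = 12960. Total = 18000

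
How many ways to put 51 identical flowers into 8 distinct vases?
C(51+8-1, 8-1) = C(58, 7) = 300674088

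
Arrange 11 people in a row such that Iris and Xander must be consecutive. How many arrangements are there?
Treat the 2 as one block: (11-2+1)! × 2! = 3628800 × 2 = 7257600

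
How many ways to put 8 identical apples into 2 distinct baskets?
C(8+2-1, 2-1) = C(9, 1) = 9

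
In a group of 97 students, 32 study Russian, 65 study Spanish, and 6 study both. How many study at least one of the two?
|A∪B| = |A| + |B| - |A∩B| = 32 + 65 - 6 = 91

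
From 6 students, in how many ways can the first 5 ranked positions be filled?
P(6,5) = 6!/(6-5)! = 720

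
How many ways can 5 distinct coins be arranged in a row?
5! = 120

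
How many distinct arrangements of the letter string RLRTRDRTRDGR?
12! / (2! × 1! × 2! × 6! × 1!) = 166320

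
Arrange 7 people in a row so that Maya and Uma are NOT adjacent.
Total - adjacent = 7! - (7-1)!×2 = 5040 - 1440 = 3600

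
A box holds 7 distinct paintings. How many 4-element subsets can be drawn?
C(7,4) = 7!/(4!×3!) = 35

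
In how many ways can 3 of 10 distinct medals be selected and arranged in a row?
P(10,3) = 10!/(10-3)! = 720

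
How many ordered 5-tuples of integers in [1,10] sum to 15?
Coefficient of x^15 in (x + x² + ... + x^10)^5. By inclusion-exclusion on dice exceeding 10: Σ_j (-1)^j C(5,j)·C(15-1-10j, 4) = C(5,0)·C(14,4) - C(5,1)·C(4,4) = 1·1001 - 5·1 = 996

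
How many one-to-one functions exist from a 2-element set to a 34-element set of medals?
P(34,2) = 34!/(34-2)! = 1122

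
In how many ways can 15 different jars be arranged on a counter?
15! = 1307674368000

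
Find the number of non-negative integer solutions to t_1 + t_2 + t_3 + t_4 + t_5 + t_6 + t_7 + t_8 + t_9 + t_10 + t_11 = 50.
C(50+11-1, 11-1) = C(60, 10) = 75394027566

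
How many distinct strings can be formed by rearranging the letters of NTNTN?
5! / (3! × 2!) = 10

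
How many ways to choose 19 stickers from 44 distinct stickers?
C(44,19) = 44!/(19!×25!) = 1408831480056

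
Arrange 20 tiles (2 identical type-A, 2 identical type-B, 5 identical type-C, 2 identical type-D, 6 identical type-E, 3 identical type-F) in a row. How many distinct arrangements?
20! / (2! × 2! × 5! × 2! × 6! × 3!) = 586637251200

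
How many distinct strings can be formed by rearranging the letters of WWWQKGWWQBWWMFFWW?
17! / (2! × 1! × 2! × 1! × 1! × 9! × 1!) = 245044800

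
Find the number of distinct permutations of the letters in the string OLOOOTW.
7! / (4! × 1! × 1! × 1!) = 210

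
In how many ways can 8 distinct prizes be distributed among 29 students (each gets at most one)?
P(29,8) = 29!/(29-8)! = 173059286400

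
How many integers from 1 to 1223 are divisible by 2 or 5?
⌊1223/2⌋ + ⌊1223/5⌋ - ⌊1223/10⌋ = 611 + 244 - 122 = 733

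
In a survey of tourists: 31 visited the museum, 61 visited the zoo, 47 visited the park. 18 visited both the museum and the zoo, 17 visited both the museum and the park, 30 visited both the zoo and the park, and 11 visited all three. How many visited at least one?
|A∪B∪C| = 31+61+47-18-17-30+11 = 85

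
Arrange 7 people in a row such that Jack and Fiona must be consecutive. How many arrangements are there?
Treat the 2 as one block: (7-2+1)! × 2! = 720 × 2 = 1440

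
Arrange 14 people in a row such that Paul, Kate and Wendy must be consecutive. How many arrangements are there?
Treat the 3 as one block: (14-3+1)! × 3! = 479001600 × 6 = 2874009600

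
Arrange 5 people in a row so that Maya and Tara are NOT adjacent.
Total - adjacent = 5! - (5-1)!×2 = 120 - 48 = 72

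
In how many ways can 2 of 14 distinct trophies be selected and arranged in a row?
P(14,2) = 14!/(14-2)! = 182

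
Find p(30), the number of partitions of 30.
Pentagonal recurrence p(n) = p(n-1) + p(n-2) - p(n-5) - p(n-7) + p(n-12) + p(n-15) - ... gives p(0..29) = 1, 1, 2, 3, 5, 7, 11, 15, 22, 30, 42, 56, 77, 101, 135, 176, 231, 297, 385, 490, 627, 792, 1002, 1255, 1575, 1958, 2436, 3010, 3718, 4565. p(30) = p(29) + p(28) - p(25) - p(23) + p(18) + p(15) - p(8) - p(4) = 4565 + 3718 - 1958 - 1255 + 385 + 176 - 22 - 5 = 5604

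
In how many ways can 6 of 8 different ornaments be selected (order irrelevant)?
C(8,6) = 8!/(6!×2!) = 28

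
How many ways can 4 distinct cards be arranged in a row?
4! = 24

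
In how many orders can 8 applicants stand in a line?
8! = 40320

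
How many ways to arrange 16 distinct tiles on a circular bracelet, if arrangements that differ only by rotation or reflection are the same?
(16-1)!/2 = 1307674368000/2 = 653837184000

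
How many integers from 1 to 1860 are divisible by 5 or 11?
⌊1860/5⌋ + ⌊1860/11⌋ - ⌊1860/55⌋ = 372 + 169 - 33 = 508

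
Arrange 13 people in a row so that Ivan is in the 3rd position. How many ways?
Fix one position: (13-1)! = 479001600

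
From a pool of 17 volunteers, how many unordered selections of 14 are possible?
C(17,14) = 17!/(14!×3!) = 680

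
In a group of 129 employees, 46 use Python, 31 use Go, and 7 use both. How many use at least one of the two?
|A∪B| = |A| + |B| - |A∩B| = 46 + 31 - 7 = 70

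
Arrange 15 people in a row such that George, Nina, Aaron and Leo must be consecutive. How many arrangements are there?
Treat the 4 as one block: (15-4+1)! × 4! = 479001600 × 24 = 11496038400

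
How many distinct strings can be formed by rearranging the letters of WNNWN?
5! / (2! × 3!) = 10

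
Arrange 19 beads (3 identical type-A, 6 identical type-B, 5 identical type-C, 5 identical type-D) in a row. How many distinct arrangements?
19! / (3! × 6! × 5! × 5!) = 1955457504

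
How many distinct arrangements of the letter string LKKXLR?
6! / (2! × 1! × 1! × 2!) = 180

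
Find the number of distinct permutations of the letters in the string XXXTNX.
6! / (1! × 1! × 4!) = 30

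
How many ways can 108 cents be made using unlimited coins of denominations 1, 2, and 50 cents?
Coefficient of x^108 in 1/(1-x^1) · 1/(1-x^2) · 1/(1-x^50). Case on j = number of 50-cent coins (j = 0..2); remainder r = 108 - 50j is made from {1,2} in ⌊r/2⌋+1 ways. r = 108, 58, 8 → 55 + 30 + 5 = 90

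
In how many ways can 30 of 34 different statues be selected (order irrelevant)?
C(34,30) = 34!/(30!×4!) = 46376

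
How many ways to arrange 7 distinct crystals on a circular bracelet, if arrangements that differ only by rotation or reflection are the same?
(7-1)!/2 = 720/2 = 360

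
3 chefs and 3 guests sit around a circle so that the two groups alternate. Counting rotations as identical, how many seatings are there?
Fix one of the chefs: (3-1)! ways for the remaining chefs, × 3! ways for the guests = 2 × 6 = 12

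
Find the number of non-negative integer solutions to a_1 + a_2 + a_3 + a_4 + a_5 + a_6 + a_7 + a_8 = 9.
C(9+8-1, 8-1) = C(16, 7) = 11440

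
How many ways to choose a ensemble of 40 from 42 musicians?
C(42,40) = 42!/(40!×2!) = 861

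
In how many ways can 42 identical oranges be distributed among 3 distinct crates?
C(42+3-1, 3-1) = C(44, 2) = 946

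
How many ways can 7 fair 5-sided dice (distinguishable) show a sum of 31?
Coefficient of x^31 in (x + x² + ... + x^5)^7. By inclusion-exclusion on dice exceeding 5: Σ_j (-1)^j C(7,j)·C(31-1-5j, 6) = C(7,0)·C(30,6) - C(7,1)·C(25,6) + C(7,2)·C(20,6) - C(7,3)·C(15,6) + C(7,4)·C(10,6) = 1·593775 - 7·177100 + 21·38760 - 35·5005 + 35·210 = 210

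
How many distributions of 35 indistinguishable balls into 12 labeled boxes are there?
C(35+12-1, 12-1) = C(46, 11) = 13340783196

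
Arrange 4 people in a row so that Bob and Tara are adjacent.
Treat as block: (4-1)! × 2! = 6 × 2 = 12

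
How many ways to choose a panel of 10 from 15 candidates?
C(15,10) = 15!/(10!×5!) = 3003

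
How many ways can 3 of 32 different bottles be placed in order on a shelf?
P(32,3) = 32!/(32-3)! = 29760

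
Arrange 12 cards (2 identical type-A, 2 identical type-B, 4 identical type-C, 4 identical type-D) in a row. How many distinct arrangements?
12! / (2! × 2! × 4! × 4!) = 207900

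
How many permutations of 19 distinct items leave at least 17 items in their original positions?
Exactly j fixed points: C(19,j)·!(19-j); sum over j ≥ 17 (derangement numbers via !m = (m-1)·(!(m-1) + !(m-2)): !0..!2 = 1, 0, 1). Σ_{j=17}^{19} C(19,j)·!(19-j) = C(19,17)·!2 + C(19,18)·!1 + C(19,19)·!0 = 171·1 + 19·0 + 1·1 = 172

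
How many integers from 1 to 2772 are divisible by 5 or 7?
⌊2772/5⌋ + ⌊2772/7⌋ - ⌊2772/35⌋ = 554 + 396 - 79 = 871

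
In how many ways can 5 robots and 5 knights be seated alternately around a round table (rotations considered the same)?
Fix one of the robots: (5-1)! ways for the remaining robots, × 5! ways for the knights = 24 × 120 = 2880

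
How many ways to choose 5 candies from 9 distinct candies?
C(9,5) = 9!/(5!×4!) = 126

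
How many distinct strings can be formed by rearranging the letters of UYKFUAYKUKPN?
12! / (1! × 3! × 1! × 1! × 1! × 2! × 3!) = 6652800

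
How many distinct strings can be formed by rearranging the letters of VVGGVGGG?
8! / (5! × 3!) = 56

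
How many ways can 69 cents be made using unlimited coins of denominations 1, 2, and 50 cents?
Coefficient of x^69 in 1/(1-x^1) · 1/(1-x^2) · 1/(1-x^50). Case on j = number of 50-cent coins (j = 0..1); remainder r = 69 - 50j is made from {1,2} in ⌊r/2⌋+1 ways. r = 69, 19 → 35 + 10 = 45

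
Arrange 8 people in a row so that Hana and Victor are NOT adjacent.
Total - adjacent = 8! - (8-1)!×2 = 40320 - 10080 = 30240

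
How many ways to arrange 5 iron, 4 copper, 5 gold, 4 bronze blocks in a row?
18! / (5! × 4! × 5! × 4!) = 771891120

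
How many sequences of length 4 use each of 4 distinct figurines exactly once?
4! = 24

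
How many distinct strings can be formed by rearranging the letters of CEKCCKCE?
8! / (2! × 4! × 2!) = 420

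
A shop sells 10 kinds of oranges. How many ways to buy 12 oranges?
C(12+10-1, 10-1) = C(21, 9) = 293930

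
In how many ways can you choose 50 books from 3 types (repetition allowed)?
C(50+3-1, 3-1) = C(52, 2) = 1326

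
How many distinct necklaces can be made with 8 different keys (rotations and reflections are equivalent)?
(8-1)!/2 = 5040/2 = 2520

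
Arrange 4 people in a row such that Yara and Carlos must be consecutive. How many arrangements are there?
Treat the 2 as one block: (4-2+1)! × 2! = 6 × 2 = 12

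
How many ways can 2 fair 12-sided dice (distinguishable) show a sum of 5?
Coefficient of x^5 in (x + x² + ... + x^12)^2. By inclusion-exclusion on dice exceeding 12: Σ_j (-1)^j C(2,j)·C(5-1-12j, 1) = C(2,0)·C(4,1) = 1·4 = 4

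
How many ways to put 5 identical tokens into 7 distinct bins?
C(5+7-1, 7-1) = C(11, 6) = 462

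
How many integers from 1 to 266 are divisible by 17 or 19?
⌊266/17⌋ + ⌊266/19⌋ - ⌊266/323⌋ = 15 + 14 - 0 = 29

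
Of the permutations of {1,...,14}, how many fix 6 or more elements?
Exactly j fixed points: C(14,j)·!(14-j); sum over j ≥ 6 (derangement numbers via !m = (m-1)·(!(m-1) + !(m-2)): !0..!8 = 1, 0, 1, 2, 9, 44, 265, 1854, 14833). Σ_{j=6}^{14} C(14,j)·!(14-j) = C(14,6)·!8 + C(14,7)·!7 + C(14,8)·!6 + C(14,9)·!5 + C(14,10)·!4 + C(14,11)·!3 + C(14,12)·!2 + C(14,13)·!1 + C(14,14)·!0 = 3003·14833 + 3432·1854 + 3003·265 + 2002·44 + 1001·9 + 364·2 + 91·1 + 14·0 + 1·1 = 51800139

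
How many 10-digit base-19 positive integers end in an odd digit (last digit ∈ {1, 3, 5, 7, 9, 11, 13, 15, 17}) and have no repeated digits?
Last∈{1,3,5,7,9,11,13,15,17}. Last=0: 0. Last nonzero: 9×17×P(17,8) = 149967417600. Total = 149967417600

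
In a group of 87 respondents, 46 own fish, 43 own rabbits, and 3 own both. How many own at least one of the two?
|A∪B| = |A| + |B| - |A∩B| = 46 + 43 - 3 = 86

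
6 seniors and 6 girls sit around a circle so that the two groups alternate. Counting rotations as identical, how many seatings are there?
Fix one of the seniors: (6-1)! ways for the remaining seniors, × 6! ways for the girls = 120 × 720 = 86400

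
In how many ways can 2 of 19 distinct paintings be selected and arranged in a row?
P(19,2) = 19!/(19-2)! = 342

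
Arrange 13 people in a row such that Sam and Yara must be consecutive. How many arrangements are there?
Treat the 2 as one block: (13-2+1)! × 2! = 479001600 × 2 = 958003200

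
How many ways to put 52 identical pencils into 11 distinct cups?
C(52+11-1, 11-1) = C(62, 10) = 107518933731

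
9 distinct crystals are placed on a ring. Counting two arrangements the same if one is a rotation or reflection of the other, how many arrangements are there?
(9-1)!/2 = 40320/2 = 20160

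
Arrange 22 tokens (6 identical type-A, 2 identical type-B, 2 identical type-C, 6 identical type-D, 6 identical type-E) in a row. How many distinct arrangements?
22! / (6! × 2! × 2! × 6! × 6!) = 752851139040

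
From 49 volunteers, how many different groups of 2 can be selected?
C(49,2) = 49!/(2!×47!) = 1176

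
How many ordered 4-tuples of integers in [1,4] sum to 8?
Coefficient of x^8 in (x + x² + ... + x^4)^4. By inclusion-exclusion on dice exceeding 4: Σ_j (-1)^j C(4,j)·C(8-1-4j, 3) = C(4,0)·C(7,3) - C(4,1)·C(3,3) = 1·35 - 4·1 = 31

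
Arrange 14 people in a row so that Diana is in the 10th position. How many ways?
Fix one position: (14-1)! = 6227020800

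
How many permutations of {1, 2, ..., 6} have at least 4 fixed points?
Exactly j fixed points: C(6,j)·!(6-j); sum over j ≥ 4 (derangement numbers via !m = (m-1)·(!(m-1) + !(m-2)): !0..!2 = 1, 0, 1). Σ_{j=4}^{6} C(6,j)·!(6-j) = C(6,4)·!2 + C(6,5)·!1 + C(6,6)·!0 = 15·1 + 6·0 + 1·1 = 16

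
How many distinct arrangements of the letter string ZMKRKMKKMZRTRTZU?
16! / (2! × 3! × 1! × 3! × 3! × 4!) = 2018016000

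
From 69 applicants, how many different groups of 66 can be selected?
C(69,66) = 69!/(66!×3!) = 52394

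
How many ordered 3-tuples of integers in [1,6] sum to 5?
Coefficient of x^5 in (x + x² + ... + x^6)^3. By inclusion-exclusion on dice exceeding 6: Σ_j (-1)^j C(3,j)·C(5-1-6j, 2) = C(3,0)·C(4,2) = 1·6 = 6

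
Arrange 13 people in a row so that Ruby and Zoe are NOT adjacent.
Total - adjacent = 13! - (13-1)!×2 = 6227020800 - 958003200 = 5269017600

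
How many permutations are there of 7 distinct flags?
7! = 5040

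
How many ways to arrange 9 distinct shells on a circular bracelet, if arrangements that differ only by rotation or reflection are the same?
(9-1)!/2 = 40320/2 = 20160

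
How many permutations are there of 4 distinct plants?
4! = 24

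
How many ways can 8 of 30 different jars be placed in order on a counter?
P(30,8) = 30!/(30-8)! = 235989936000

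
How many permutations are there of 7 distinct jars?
7! = 5040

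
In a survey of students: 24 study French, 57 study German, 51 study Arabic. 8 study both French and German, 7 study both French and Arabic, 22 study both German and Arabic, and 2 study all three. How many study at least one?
|A∪B∪C| = 24+57+51-8-7-22+2 = 97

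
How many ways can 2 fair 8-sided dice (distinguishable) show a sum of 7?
Coefficient of x^7 in (x + x² + ... + x^8)^2. By inclusion-exclusion on dice exceeding 8: Σ_j (-1)^j C(2,j)·C(7-1-8j, 1) = C(2,0)·C(6,1) = 1·6 = 6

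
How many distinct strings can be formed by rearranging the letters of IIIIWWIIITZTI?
13! / (1! × 2! × 2! × 8!) = 38610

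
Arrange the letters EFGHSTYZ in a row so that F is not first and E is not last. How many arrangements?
By inclusion-exclusion: 8! - 2×(8-1)! + (8-2)! = 40320 - 10080 + 720 = 30960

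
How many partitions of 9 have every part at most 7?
Let r_j(i) = number of partitions of i into parts ≤ j, for i = 0..9. r_1(i) = 1 for all i; r_j(i) = r_{j-1}(i) + r_j(i-j). Rows j = 2..7: ≤2: 1 1 2 2 3 3 4 4 5 5; ≤3: 1 1 2 3 4 5 7 8 10 12; ≤4: 1 1 2 3 5 6 9 11 15 18; ≤5: 1 1 2 3 5 7 10 13 18 23; ≤6: 1 1 2 3 5 7 11 14 20 26; ≤7: 1 1 2 3 5 7 11 15 21 28. r_7(9) = 28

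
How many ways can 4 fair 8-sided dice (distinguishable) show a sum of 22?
Coefficient of x^22 in (x + x² + ... + x^8)^4. By inclusion-exclusion on dice exceeding 8: Σ_j (-1)^j C(4,j)·C(22-1-8j, 3) = C(4,0)·C(21,3) - C(4,1)·C(13,3) + C(4,2)·C(5,3) = 1·1330 - 4·286 + 6·10 = 246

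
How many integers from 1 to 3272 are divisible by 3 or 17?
⌊3272/3⌋ + ⌊3272/17⌋ - ⌊3272/51⌋ = 1090 + 192 - 64 = 1218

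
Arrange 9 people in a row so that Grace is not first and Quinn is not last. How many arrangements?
By inclusion-exclusion: 9! - 2×(9-1)! + (9-2)! = 362880 - 80640 + 5040 = 287280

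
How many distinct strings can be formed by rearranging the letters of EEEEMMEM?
8! / (5! × 3!) = 56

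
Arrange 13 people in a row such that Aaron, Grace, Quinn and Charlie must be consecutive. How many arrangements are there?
Treat the 4 as one block: (13-4+1)! × 4! = 3628800 × 24 = 87091200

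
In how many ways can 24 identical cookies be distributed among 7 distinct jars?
C(24+7-1, 7-1) = C(30, 6) = 593775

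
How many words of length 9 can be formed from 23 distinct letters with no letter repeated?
P(23,9) = 23!/(23-9)! = 296541907200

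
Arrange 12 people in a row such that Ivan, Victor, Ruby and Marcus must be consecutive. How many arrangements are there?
Treat the 4 as one block: (12-4+1)! × 4! = 362880 × 24 = 8709120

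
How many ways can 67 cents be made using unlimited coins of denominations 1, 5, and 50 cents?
Coefficient of x^67 in 1/(1-x^1) · 1/(1-x^5) · 1/(1-x^50). Case on j = number of 50-cent coins (j = 0..1); remainder r = 67 - 50j is made from {1,5} in ⌊r/5⌋+1 ways. r = 67, 17 → 14 + 4 = 18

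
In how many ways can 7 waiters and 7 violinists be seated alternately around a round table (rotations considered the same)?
Fix one of the waiters: (7-1)! ways for the remaining waiters, × 7! ways for the violinists = 720 × 5040 = 3628800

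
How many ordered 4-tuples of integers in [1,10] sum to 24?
Coefficient of x^24 in (x + x² + ... + x^10)^4. By inclusion-exclusion on dice exceeding 10: Σ_j (-1)^j C(4,j)·C(24-1-10j, 3) = C(4,0)·C(23,3) - C(4,1)·C(13,3) + C(4,2)·C(3,3) = 1·1771 - 4·286 + 6·1 = 633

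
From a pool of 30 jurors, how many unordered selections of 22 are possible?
C(30,22) = 30!/(22!×8!) = 5852925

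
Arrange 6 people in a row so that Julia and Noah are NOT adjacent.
Total - adjacent = 6! - (6-1)!×2 = 720 - 240 = 480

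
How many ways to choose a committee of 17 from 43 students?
C(43,17) = 43!/(17!×26!) = 421171648758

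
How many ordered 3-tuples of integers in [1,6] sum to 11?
Coefficient of x^11 in (x + x² + ... + x^6)^3. By inclusion-exclusion on dice exceeding 6: Σ_j (-1)^j C(3,j)·C(11-1-6j, 2) = C(3,0)·C(10,2) - C(3,1)·C(4,2) = 1·45 - 3·6 = 27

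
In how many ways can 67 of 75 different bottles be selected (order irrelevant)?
C(75,67) = 75!/(67!×8!) = 16871053725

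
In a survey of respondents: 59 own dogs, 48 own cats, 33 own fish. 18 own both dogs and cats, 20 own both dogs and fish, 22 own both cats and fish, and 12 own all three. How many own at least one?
|A∪B∪C| = 59+48+33-18-20-22+12 = 92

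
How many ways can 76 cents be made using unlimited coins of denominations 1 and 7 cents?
Coefficient of x^76 in 1/(1-x^1) · 1/(1-x^7). Use j coins of 7 for j = 0..⌊76/7⌋ = 10, the rest in 1s: 10 + 1 = 11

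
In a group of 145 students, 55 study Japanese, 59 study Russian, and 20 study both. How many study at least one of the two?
|A∪B| = |A| + |B| - |A∩B| = 55 + 59 - 20 = 94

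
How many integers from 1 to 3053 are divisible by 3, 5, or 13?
⌊3053/3⌋+⌊3053/5⌋+⌊3053/13⌋ - ⌊3053/15⌋-⌊3053/39⌋-⌊3053/65⌋ + ⌊3053/195⌋ = 1017+610+234 - 203-78-46 + 15 = 1549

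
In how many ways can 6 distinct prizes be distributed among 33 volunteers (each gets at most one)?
P(33,6) = 33!/(33-6)! = 797448960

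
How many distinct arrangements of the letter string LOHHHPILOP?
10! / (2! × 3! × 2! × 1! × 2!) = 75600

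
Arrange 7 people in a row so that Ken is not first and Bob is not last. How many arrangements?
By inclusion-exclusion: 7! - 2×(7-1)! + (7-2)! = 5040 - 1440 + 120 = 3720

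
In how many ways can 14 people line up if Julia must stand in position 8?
Fix one position: (14-1)! = 6227020800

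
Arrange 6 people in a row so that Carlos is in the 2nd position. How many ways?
Fix one position: (6-1)! = 120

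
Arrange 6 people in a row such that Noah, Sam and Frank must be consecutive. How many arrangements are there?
Treat the 3 as one block: (6-3+1)! × 3! = 24 × 6 = 144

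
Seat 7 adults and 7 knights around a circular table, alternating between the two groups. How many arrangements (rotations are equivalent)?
Fix one of the adults: (7-1)! ways for the remaining adults, × 7! ways for the knights = 720 × 5040 = 3628800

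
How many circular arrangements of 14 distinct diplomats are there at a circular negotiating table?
Circular: fix one position, arrange the rest. (14-1)! = 6227020800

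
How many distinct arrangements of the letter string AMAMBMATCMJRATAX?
16! / (4! × 2! × 5! × 1! × 1! × 1! × 1! × 1!) = 3632428800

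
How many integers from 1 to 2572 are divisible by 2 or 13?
⌊2572/2⌋ + ⌊2572/13⌋ - ⌊2572/26⌋ = 1286 + 197 - 98 = 1385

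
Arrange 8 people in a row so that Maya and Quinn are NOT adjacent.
Total - adjacent = 8! - (8-1)!×2 = 40320 - 10080 = 30240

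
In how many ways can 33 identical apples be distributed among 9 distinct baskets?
C(33+9-1, 9-1) = C(41, 8) = 95548245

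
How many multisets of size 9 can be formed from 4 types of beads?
C(9+4-1, 4-1) = C(12, 3) = 220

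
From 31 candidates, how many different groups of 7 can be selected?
C(31,7) = 31!/(7!×24!) = 2629575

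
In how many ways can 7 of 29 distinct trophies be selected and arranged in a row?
P(29,7) = 29!/(29-7)! = 7866331200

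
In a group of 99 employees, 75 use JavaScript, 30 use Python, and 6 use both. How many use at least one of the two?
|A∪B| = |A| + |B| - |A∩B| = 75 + 30 - 6 = 99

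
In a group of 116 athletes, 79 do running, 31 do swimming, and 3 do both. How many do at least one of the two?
|A∪B| = |A| + |B| - |A∩B| = 79 + 31 - 3 = 107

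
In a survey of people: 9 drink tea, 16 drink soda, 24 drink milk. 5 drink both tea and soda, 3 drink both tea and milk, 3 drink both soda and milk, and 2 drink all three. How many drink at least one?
|A∪B∪C| = 9+16+24-5-3-3+2 = 40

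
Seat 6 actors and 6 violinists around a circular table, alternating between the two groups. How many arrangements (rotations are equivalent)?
Fix one of the actors: (6-1)! ways for the remaining actors, × 6! ways for the violinists = 120 × 720 = 86400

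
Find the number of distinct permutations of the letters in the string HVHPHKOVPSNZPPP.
15! / (1! × 1! × 2! × 1! × 5! × 1! × 3! × 1!) = 908107200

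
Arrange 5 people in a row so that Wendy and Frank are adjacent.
Treat as block: (5-1)! × 2! = 24 × 2 = 48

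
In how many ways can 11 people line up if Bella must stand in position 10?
Fix one position: (11-1)! = 3628800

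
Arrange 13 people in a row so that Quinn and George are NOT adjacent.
Total - adjacent = 13! - (13-1)!×2 = 6227020800 - 958003200 = 5269017600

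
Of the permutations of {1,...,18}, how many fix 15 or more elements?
Exactly j fixed points: C(18,j)·!(18-j); sum over j ≥ 15 (derangement numbers via !m = (m-1)·(!(m-1) + !(m-2)): !0..!3 = 1, 0, 1, 2). Σ_{j=15}^{18} C(18,j)·!(18-j) = C(18,15)·!3 + C(18,16)·!2 + C(18,17)·!1 + C(18,18)·!0 = 816·2 + 153·1 + 18·0 + 1·1 = 1786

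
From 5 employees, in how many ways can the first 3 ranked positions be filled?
P(5,3) = 5!/(5-3)! = 60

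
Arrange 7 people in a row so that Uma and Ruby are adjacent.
Treat as block: (7-1)! × 2! = 720 × 2 = 1440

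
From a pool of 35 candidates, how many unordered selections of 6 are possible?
C(35,6) = 35!/(6!×29!) = 1623160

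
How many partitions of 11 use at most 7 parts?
By conjugation, equals partitions of 11 into parts ≤ 7. Let r_j(i) = number of partitions of i into parts ≤ j, for i = 0..11. r_1(i) = 1 for all i; r_j(i) = r_{j-1}(i) + r_j(i-j). Rows j = 2..7: ≤2: 1 1 2 2 3 3 4 4 5 5 6 6; ≤3: 1 1 2 3 4 5 7 8 10 12 14 16; ≤4: 1 1 2 3 5 6 9 11 15 18 23 27; ≤5: 1 1 2 3 5 7 10 13 18 23 30 37; ≤6: 1 1 2 3 5 7 11 14 20 26 35 44; ≤7: 1 1 2 3 5 7 11 15 21 28 38 49. r_7(11) = 49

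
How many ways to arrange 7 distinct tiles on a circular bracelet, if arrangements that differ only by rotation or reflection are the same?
(7-1)!/2 = 720/2 = 360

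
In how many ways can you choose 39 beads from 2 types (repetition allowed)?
C(39+2-1, 2-1) = C(40, 1) = 40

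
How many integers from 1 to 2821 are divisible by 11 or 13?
⌊2821/11⌋ + ⌊2821/13⌋ - ⌊2821/143⌋ = 256 + 217 - 19 = 454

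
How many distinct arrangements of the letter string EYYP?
4! / (1! × 2! × 1!) = 12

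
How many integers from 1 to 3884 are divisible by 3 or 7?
⌊3884/3⌋ + ⌊3884/7⌋ - ⌊3884/21⌋ = 1294 + 554 - 184 = 1664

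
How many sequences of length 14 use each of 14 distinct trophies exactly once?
14! = 87178291200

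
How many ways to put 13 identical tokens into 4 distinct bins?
C(13+4-1, 4-1) = C(16, 3) = 560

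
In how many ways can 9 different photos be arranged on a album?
9! = 362880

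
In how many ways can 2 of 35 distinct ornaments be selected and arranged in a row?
P(35,2) = 35!/(35-2)! = 1190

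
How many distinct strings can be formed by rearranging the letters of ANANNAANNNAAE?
13! / (1! × 6! × 6!) = 12012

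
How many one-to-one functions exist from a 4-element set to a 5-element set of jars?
P(5,4) = 5!/(5-4)! = 120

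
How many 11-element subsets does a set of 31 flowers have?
C(31,11) = 31!/(11!×20!) = 84672315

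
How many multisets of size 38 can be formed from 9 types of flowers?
C(38+9-1, 9-1) = C(46, 8) = 260932815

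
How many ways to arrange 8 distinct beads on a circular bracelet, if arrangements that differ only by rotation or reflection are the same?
(8-1)!/2 = 5040/2 = 2520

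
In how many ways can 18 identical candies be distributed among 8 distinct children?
C(18+8-1, 8-1) = C(25, 7) = 480700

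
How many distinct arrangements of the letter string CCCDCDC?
7! / (2! × 5!) = 21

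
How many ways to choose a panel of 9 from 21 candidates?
C(21,9) = 21!/(9!×12!) = 293930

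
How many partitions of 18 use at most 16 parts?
By conjugation, equals partitions of 18 into parts ≤ 16. Let r_j(i) = number of partitions of i into parts ≤ j, for i = 0..18. r_1(i) = 1 for all i; r_j(i) = r_{j-1}(i) + r_j(i-j). Rows j = 2..16: ≤2: 1 1 2 2 3 3 4 4 5 5 6 6 7 7 8 8 9 9 10; ≤3: 1 1 2 3 4 5 7 8 10 12 14 16 19 21 24 27 30 33 37; ≤4: 1 1 2 3 5 6 9 11 15 18 23 27 34 39 47 54 64 72 84; ≤5: 1 1 2 3 5 7 10 13 18 23 30 37 47 57 70 84 101 119 141; ≤6: 1 1 2 3 5 7 11 14 20 26 35 44 58 71 90 110 136 163 199; ≤7: 1 1 2 3 5 7 11 15 21 28 38 49 65 82 105 131 164 201 248; ≤8: 1 1 2 3 5 7 11 15 22 29 40 52 70 89 116 146 186 230 288; ≤9: 1 1 2 3 5 7 11 15 22 30 41 54 73 94 123 157 201 252 318; ≤10: 1 1 2 3 5 7 11 15 22 30 42 55 75 97 128 164 212 267 340; ≤11: 1 1 2 3 5 7 11 15 22 30 42 56 76 99 131 169 219 278 355; ≤12: 1 1 2 3 5 7 11 15 22 30 42 56 77 100 133 172 224 285 366; ≤13: 1 1 2 3 5 7 11 15 22 30 42 56 77 101 134 174 227 290 373; ≤14: 1 1 2 3 5 7 11 15 22 30 42 56 77 101 135 175 229 293 378; ≤15: 1 1 2 3 5 7 11 15 22 30 42 56 77 101 135 176 230 295 381; ≤16: 1 1 2 3 5 7 11 15 22 30 42 56 77 101 135 176 231 296 383. r_16(18) = 383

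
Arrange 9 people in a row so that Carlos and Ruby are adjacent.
Treat as block: (9-1)! × 2! = 40320 × 2 = 80640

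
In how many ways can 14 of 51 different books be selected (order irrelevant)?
C(51,14) = 51!/(14!×37!) = 1292706174900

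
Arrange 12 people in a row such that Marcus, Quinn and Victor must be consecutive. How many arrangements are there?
Treat the 3 as one block: (12-3+1)! × 3! = 3628800 × 6 = 21772800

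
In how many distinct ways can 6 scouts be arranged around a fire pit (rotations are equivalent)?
Circular: fix one position, arrange the rest. (6-1)! = 120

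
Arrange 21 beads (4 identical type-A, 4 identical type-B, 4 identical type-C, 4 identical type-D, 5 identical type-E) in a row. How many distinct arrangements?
21! / (4! × 4! × 4! × 4! × 5!) = 1283268987000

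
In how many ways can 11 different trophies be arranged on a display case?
11! = 39916800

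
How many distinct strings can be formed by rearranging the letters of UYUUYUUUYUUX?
12! / (3! × 8! × 1!) = 1980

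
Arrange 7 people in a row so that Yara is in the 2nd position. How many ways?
Fix one position: (7-1)! = 720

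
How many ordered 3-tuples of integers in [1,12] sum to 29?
Coefficient of x^29 in (x + x² + ... + x^12)^3. By inclusion-exclusion on dice exceeding 12: Σ_j (-1)^j C(3,j)·C(29-1-12j, 2) = C(3,0)·C(28,2) - C(3,1)·C(16,2) + C(3,2)·C(4,2) = 1·378 - 3·120 + 3·6 = 36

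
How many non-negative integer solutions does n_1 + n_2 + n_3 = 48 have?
C(48+3-1, 3-1) = C(50, 2) = 1225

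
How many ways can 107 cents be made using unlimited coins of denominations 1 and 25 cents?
Coefficient of x^107 in 1/(1-x^1) · 1/(1-x^25). Use j coins of 25 for j = 0..⌊107/25⌋ = 4, the rest in 1s: 4 + 1 = 5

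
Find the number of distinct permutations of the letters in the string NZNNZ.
5! / (3! × 2!) = 10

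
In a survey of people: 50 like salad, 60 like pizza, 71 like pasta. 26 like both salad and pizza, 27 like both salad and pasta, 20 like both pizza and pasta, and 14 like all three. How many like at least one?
|A∪B∪C| = 50+60+71-26-27-20+14 = 122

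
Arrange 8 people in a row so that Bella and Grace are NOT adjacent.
Total - adjacent = 8! - (8-1)!×2 = 40320 - 10080 = 30240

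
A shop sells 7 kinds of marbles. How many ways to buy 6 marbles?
C(6+7-1, 7-1) = C(12, 6) = 924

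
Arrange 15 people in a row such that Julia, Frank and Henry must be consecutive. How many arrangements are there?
Treat the 3 as one block: (15-3+1)! × 3! = 6227020800 × 6 = 37362124800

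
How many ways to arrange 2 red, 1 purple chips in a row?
3! / (2! × 1!) = 3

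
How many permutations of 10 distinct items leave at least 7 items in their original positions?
Exactly j fixed points: C(10,j)·!(10-j); sum over j ≥ 7 (derangement numbers via !m = (m-1)·(!(m-1) + !(m-2)): !0..!3 = 1, 0, 1, 2). Σ_{j=7}^{10} C(10,j)·!(10-j) = C(10,7)·!3 + C(10,8)·!2 + C(10,9)·!1 + C(10,10)·!0 = 120·2 + 45·1 + 10·0 + 1·1 = 286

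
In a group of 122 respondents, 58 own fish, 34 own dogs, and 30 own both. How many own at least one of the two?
|A∪B| = |A| + |B| - |A∩B| = 58 + 34 - 30 = 62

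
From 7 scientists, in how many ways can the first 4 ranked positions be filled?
P(7,4) = 7!/(7-4)! = 840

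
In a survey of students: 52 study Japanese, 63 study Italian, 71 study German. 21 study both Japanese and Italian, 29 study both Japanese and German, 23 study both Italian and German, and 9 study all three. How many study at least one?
|A∪B∪C| = 52+63+71-21-29-23+9 = 122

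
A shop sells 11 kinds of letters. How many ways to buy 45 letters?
C(45+11-1, 11-1) = C(55, 10) = 29248649430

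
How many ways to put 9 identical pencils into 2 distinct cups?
C(9+2-1, 2-1) = C(10, 1) = 10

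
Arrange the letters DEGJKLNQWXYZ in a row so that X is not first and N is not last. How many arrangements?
By inclusion-exclusion: 12! - 2×(12-1)! + (12-2)! = 479001600 - 79833600 + 3628800 = 402796800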